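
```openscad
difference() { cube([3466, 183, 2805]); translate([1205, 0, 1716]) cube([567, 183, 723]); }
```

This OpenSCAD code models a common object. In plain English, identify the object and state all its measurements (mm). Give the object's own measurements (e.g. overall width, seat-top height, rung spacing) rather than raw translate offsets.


A wall 3466 mm long (x), 183 mm thick (y), 2805 mm tall, with a rectangular window opening cut through it. The opening is 567 mm wide and 723 mm tall; its sill is at z = 1716 mm and its near (−x) edge is 1205 mm from the wall's −x end. The opening passes through the full wall thickness.


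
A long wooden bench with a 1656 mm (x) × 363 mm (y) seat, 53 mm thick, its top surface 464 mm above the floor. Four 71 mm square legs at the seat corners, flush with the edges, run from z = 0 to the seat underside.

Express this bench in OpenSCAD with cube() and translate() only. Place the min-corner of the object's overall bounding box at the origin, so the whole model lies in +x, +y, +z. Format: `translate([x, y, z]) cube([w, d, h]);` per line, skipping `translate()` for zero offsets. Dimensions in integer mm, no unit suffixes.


translate([0, 0, 411]) cube([1656, 363, 53]);
cube([71, 71, 411]);
translate([0, 292, 0]) cube([71, 71, 411]);
translate([1585, 0, 0]) cube([71, 71, 411]);
translate([1585, 292, 0]) cube([71, 71, 411]);


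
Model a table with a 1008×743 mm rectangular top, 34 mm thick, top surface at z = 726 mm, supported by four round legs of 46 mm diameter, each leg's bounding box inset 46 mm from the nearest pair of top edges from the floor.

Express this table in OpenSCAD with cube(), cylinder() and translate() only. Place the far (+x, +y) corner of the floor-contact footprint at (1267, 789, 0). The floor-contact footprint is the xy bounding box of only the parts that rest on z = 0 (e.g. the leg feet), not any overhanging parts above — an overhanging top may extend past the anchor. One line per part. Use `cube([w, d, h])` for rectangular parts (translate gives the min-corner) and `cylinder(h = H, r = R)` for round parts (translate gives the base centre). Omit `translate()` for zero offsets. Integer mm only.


translate([305, 92, 692]) cube([1008, 743, 34]);
translate([374, 161, 0]) cylinder(h = 692, r = 23);
translate([1244, 161, 0]) cylinder(h = 692, r = 23);
translate([374, 766, 0]) cylinder(h = 692, r = 23);
translate([1244, 766, 0]) cylinder(h = 692, r = 23);


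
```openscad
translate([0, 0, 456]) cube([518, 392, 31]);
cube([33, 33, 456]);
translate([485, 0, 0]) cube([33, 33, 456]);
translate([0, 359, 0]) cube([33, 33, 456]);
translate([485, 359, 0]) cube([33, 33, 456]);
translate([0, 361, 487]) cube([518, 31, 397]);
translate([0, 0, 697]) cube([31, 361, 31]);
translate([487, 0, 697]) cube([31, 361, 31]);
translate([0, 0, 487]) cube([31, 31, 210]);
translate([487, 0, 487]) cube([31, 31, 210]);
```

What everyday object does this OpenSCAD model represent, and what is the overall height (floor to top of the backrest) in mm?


A chair. The overall height is 884 mm.

A slab on four corner posts with a tall panel at the back — a chair. The seat slab sits at z = 456 with thickness 31, and the 397 mm backrest starts at the seat top, so the overall height is 456 + 31 + 397 = 884 mm.


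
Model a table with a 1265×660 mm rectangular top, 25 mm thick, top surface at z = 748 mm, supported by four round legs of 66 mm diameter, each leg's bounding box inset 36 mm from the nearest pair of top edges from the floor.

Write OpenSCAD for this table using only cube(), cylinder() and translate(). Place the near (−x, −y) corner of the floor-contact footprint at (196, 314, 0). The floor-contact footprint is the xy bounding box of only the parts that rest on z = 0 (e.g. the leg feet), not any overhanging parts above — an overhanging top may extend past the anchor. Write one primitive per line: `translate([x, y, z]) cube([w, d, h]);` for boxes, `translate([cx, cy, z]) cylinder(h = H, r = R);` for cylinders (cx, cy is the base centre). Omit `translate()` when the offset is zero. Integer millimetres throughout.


// leg_h = 748 - 25 = 723
translate([160, 278, 723]) cube([1265, 660, 25]);
translate([229, 347, 0]) cylinder(h = 723, r = 33);
translate([1356, 347, 0]) cylinder(h = 723, r = 33);
translate([229, 869, 0]) cylinder(h = 723, r = 33);
translate([1356, 869, 0]) cylinder(h = 723, r = 33);


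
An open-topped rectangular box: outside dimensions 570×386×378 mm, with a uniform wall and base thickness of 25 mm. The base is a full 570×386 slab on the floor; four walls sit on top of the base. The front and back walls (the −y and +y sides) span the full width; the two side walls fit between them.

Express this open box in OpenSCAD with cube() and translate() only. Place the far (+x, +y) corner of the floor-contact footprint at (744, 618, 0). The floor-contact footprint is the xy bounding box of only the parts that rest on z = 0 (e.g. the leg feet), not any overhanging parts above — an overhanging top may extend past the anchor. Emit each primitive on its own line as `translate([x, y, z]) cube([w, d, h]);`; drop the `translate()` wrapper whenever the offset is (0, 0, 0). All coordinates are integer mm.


translate([174, 232, 0]) cube([570, 386, 25]);
translate([174, 232, 25]) cube([570, 25, 353]);
translate([174, 593, 25]) cube([570, 25, 353]);
translate([174, 257, 25]) cube([25, 336, 353]);
translate([719, 257, 25]) cube([25, 336, 353]);


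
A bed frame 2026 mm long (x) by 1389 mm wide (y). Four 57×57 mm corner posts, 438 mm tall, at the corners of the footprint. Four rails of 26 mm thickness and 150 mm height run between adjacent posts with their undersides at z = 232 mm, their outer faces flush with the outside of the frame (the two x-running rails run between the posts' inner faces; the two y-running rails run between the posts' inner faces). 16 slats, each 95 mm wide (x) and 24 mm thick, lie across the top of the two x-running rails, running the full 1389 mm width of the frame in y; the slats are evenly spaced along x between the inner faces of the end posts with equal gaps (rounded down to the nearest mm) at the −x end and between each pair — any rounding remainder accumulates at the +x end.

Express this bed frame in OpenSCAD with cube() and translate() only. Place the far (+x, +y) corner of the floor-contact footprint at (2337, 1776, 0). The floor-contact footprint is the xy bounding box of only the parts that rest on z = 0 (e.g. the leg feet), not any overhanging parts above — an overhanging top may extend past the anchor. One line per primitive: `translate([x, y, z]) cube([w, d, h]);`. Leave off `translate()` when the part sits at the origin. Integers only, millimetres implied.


// slat z = rail_z + rail_h = 232 + 150 = 382
// slat gap = ⌊(1912 − 16·95) / 17⌋ = 23
translate([311, 387, 0]) cube([57, 57, 438]);
translate([311, 1719, 0]) cube([57, 57, 438]);
translate([2280, 387, 0]) cube([57, 57, 438]);
translate([2280, 1719, 0]) cube([57, 57, 438]);
translate([368, 387, 232]) cube([1912, 26, 150]);
translate([368, 1750, 232]) cube([1912, 26, 150]);
translate([311, 444, 232]) cube([26, 1275, 150]);
translate([2311, 444, 232]) cube([26, 1275, 150]);
translate([391, 387, 382]) cube([95, 1389, 24]);
translate([509, 387, 382]) cube([95, 1389, 24]);
translate([627, 387, 382]) cube([95, 1389, 24]);
translate([745, 387, 382]) cube([95, 1389, 24]);
translate([863, 387, 382]) cube([95, 1389, 24]);
translate([981, 387, 382]) cube([95, 1389, 24]);
translate([1099, 387, 382]) cube([95, 1389, 24]);
translate([1217, 387, 382]) cube([95, 1389, 24]);
translate([1335, 387, 382]) cube([95, 1389, 24]);
translate([1453, 387, 382]) cube([95, 1389, 24]);
translate([1571, 387, 382]) cube([95, 1389, 24]);
translate([1689, 387, 382]) cube([95, 1389, 24]);
translate([1807, 387, 382]) cube([95, 1389, 24]);
translate([1925, 387, 382]) cube([95, 1389, 24]);
translate([2043, 387, 382]) cube([95, 1389, 24]);
translate([2161, 387, 382]) cube([95, 1389, 24]);


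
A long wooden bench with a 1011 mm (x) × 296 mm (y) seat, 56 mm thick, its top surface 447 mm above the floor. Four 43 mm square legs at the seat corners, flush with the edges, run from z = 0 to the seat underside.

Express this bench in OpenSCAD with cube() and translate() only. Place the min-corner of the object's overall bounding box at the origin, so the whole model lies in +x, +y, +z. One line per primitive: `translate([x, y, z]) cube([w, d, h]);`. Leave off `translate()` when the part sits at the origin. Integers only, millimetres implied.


translate([0, 0, 391]) cube([1011, 296, 56]);
cube([43, 43, 391]);
translate([0, 253, 0]) cube([43, 43, 391]);
translate([968, 0, 0]) cube([43, 43, 391]);
translate([968, 253, 0]) cube([43, 43, 391]);


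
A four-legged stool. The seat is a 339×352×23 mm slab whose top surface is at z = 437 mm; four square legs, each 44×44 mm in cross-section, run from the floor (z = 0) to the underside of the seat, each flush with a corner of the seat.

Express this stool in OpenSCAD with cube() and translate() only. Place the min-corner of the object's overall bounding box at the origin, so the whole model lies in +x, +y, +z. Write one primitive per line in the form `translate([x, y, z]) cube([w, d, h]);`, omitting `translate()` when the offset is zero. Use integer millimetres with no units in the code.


translate([0, 0, 414]) cube([339, 352, 23]);
cube([44, 44, 414]);
translate([295, 0, 0]) cube([44, 44, 414]);
translate([0, 308, 0]) cube([44, 44, 414]);
translate([295, 308, 0]) cube([44, 44, 414]);


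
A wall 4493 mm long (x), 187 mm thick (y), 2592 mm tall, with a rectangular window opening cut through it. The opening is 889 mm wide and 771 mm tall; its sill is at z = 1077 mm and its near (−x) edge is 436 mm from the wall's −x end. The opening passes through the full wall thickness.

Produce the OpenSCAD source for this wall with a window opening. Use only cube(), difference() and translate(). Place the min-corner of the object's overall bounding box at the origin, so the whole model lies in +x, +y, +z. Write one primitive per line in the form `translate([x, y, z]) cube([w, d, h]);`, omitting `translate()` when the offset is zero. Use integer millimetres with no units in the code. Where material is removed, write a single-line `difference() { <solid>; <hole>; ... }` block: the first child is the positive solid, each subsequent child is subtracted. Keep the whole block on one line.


difference() { cube([4493, 187, 2592]); translate([436, 0, 1077]) cube([889, 187, 771]); }


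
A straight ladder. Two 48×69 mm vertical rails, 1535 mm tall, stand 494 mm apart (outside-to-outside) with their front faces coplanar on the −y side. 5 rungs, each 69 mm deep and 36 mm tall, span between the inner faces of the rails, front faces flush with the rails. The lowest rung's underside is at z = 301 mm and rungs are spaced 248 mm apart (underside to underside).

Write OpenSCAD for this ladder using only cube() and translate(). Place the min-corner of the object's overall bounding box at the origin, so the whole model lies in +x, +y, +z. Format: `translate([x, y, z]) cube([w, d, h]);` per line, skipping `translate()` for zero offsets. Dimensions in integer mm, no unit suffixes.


// rung span = 494 - 2*48 = 398
// rung[k] z = 301 + k*248
cube([48, 69, 1535]);
translate([446, 0, 0]) cube([48, 69, 1535]);
translate([48, 0, 301]) cube([398, 69, 36]);
translate([48, 0, 549]) cube([398, 69, 36]);
translate([48, 0, 797]) cube([398, 69, 36]);
translate([48, 0, 1045]) cube([398, 69, 36]);
translate([48, 0, 1293]) cube([398, 69, 36]);


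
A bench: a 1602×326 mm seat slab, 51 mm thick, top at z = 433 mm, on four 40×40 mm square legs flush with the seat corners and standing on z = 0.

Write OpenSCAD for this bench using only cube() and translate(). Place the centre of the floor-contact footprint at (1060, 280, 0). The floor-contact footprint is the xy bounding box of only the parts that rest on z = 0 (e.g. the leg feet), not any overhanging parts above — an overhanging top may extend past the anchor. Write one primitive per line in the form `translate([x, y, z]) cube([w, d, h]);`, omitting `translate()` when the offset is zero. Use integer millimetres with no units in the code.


// leg_h = 433 − 51 = 382
translate([259, 117, 382]) cube([1602, 326, 51]);
translate([259, 117, 0]) cube([40, 40, 382]);
translate([259, 403, 0]) cube([40, 40, 382]);
translate([1821, 117, 0]) cube([40, 40, 382]);
translate([1821, 403, 0]) cube([40, 40, 382]);


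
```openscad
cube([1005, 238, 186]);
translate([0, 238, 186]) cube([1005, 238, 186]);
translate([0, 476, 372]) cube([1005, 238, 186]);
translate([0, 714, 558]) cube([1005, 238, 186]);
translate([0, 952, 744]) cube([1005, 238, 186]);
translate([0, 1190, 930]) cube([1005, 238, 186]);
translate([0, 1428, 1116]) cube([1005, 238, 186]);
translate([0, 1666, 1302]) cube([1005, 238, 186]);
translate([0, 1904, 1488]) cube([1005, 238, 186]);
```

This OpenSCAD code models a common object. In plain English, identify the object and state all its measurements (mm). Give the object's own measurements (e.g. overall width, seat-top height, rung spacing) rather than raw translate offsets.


A straight staircase of 9 solid steps. Each step is 1005 mm wide (x), 238 mm deep (y, the going) and 186 mm tall (the rise). The first step rests on the floor; each subsequent step sits one going further in +y and one rise higher in +z, directly behind and above the previous step with no overlap.


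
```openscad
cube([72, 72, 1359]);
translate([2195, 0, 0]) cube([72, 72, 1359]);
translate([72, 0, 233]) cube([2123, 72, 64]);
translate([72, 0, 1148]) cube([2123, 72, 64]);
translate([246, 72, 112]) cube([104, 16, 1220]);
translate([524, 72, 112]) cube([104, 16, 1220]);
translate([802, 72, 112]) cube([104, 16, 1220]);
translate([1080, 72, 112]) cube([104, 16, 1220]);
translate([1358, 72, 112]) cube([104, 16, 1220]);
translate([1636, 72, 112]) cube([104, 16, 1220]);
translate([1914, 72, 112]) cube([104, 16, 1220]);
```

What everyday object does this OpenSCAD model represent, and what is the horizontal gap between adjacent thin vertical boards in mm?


A fence section. The picket gap is 174 mm.

Two posts, two rails, 7 pickets — a fence section. Span 2123 mm holds 7 pickets of 104 mm with 8 equal gaps: ⌊(2123 − 7·104) / 8⌋ = 174 mm.


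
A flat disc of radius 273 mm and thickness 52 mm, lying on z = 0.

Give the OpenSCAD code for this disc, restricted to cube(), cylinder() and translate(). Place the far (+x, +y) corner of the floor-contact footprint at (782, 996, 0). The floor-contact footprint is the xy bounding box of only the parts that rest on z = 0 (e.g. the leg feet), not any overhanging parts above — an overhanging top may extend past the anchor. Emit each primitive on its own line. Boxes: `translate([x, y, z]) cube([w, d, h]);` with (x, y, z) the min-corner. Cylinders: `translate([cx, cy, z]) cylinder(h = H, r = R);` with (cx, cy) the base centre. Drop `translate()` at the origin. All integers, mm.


translate([509, 723, 0]) cylinder(h = 52, r = 273);


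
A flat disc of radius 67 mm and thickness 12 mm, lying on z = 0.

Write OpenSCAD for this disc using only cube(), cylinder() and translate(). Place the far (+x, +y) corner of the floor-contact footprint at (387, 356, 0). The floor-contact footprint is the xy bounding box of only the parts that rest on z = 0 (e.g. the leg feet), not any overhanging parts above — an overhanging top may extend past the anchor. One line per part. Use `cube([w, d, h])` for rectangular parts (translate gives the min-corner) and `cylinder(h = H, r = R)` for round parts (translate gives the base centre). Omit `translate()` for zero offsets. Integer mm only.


translate([320, 289, 0]) cylinder(h = 12, r = 67);


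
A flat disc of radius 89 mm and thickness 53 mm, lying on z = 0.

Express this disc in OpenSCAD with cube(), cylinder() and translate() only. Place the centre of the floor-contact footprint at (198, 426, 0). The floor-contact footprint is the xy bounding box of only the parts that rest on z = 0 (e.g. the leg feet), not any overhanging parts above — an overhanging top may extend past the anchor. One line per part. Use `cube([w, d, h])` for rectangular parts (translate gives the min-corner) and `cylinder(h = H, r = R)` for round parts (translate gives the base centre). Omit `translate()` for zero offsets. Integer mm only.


translate([198, 426, 0]) cylinder(h = 53, r = 89);


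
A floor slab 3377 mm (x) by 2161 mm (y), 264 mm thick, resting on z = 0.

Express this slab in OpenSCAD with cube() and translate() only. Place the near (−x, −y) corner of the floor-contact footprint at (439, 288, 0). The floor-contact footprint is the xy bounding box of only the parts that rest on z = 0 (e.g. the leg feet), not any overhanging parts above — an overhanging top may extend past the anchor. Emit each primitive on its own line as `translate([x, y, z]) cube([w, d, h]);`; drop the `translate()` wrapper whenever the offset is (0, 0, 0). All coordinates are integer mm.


translate([439, 288, 0]) cube([3377, 2161, 264]);


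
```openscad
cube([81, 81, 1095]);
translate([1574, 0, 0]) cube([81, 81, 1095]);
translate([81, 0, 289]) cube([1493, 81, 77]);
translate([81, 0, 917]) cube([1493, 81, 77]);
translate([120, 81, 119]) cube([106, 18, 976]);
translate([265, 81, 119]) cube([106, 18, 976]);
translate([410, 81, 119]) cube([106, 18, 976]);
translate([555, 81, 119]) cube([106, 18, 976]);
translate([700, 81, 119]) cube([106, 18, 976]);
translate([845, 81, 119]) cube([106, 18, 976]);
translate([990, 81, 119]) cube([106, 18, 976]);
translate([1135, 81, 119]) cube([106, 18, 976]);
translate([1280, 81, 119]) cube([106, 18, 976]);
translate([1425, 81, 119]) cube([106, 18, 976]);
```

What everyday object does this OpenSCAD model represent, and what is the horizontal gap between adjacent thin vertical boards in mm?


A fence section. The picket gap is 39 mm.

Two posts, two rails, 10 pickets — a fence section. Span 1493 mm holds 10 pickets of 106 mm with 11 equal gaps: ⌊(1493 − 10·106) / 11⌋ = 39 mm.


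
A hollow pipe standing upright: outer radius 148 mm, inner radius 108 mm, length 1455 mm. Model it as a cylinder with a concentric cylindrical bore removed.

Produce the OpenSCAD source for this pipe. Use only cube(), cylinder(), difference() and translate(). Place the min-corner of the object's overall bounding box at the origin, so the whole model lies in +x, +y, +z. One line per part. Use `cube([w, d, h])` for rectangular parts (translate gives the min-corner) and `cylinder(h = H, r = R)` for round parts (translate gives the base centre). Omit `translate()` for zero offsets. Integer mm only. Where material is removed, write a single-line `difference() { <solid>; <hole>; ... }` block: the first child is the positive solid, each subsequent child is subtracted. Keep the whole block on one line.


difference() { translate([148, 148, 0]) cylinder(h = 1455, r = 148); translate([148, 148, 0]) cylinder(h = 1455, r = 108); }


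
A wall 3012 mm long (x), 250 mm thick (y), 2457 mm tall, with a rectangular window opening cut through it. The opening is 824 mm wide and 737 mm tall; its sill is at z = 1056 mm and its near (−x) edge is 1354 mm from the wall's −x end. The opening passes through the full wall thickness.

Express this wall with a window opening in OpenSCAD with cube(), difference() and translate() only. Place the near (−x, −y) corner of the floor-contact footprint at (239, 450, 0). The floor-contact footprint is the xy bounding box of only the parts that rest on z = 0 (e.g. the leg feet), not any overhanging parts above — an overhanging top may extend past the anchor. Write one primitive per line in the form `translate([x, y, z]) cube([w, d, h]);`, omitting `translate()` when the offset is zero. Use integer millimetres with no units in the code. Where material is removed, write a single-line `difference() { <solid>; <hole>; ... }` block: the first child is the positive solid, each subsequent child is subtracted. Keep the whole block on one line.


difference() { translate([239, 450, 0]) cube([3012, 250, 2457]); translate([1593, 450, 1056]) cube([824, 250, 737]); }


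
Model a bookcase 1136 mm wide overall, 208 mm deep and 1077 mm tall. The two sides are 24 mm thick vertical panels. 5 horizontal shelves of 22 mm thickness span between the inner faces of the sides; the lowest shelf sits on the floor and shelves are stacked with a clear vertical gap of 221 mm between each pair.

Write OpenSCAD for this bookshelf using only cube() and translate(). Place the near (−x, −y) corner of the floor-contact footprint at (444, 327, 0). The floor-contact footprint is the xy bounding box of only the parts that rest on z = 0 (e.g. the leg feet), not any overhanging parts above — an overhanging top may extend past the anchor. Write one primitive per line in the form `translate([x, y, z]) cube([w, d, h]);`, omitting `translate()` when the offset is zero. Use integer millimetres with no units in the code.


translate([444, 327, 0]) cube([24, 208, 1077]);
translate([1556, 327, 0]) cube([24, 208, 1077]);
translate([468, 327, 0]) cube([1088, 208, 22]);
translate([468, 327, 243]) cube([1088, 208, 22]);
translate([468, 327, 486]) cube([1088, 208, 22]);
translate([468, 327, 729]) cube([1088, 208, 22]);
translate([468, 327, 972]) cube([1088, 208, 22]);


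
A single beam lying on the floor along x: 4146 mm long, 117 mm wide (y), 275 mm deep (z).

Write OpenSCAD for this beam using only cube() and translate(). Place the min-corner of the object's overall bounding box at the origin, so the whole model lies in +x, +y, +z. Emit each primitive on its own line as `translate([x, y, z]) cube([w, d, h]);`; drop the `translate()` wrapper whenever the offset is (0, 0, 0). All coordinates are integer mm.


cube([4146, 117, 275]);


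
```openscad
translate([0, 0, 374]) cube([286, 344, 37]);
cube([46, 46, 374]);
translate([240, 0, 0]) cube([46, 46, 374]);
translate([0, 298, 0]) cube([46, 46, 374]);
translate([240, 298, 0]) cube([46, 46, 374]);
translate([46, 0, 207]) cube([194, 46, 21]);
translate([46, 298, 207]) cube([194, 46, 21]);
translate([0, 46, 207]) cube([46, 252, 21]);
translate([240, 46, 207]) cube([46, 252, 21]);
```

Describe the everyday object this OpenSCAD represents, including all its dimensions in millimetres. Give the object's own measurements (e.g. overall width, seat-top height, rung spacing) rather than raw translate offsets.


A simple wooden stool: a rectangular seat 286 mm (x) by 344 mm (y), 37 mm thick, top face at z = 411 mm, on four square legs, each 46×46 mm in cross-section. The legs rest on z = 0, each flush with a corner of the seat. Four stretchers, 46 mm wide and 21 mm tall, connect adjacent legs with their undersides at z = 207 mm, each running between the inner faces of the legs it joins and aligned with the legs' outer faces on the other axis.


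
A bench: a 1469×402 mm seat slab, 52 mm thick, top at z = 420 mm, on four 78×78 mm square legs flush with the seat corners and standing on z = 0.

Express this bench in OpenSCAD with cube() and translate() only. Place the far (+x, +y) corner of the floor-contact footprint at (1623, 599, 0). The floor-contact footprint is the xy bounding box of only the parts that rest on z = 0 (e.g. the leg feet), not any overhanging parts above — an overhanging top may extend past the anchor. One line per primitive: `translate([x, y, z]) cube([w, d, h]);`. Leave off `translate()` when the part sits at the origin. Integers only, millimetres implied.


// leg_h = 420 − 52 = 368
translate([154, 197, 368]) cube([1469, 402, 52]);
translate([154, 197, 0]) cube([78, 78, 368]);
translate([154, 521, 0]) cube([78, 78, 368]);
translate([1545, 197, 0]) cube([78, 78, 368]);
translate([1545, 521, 0]) cube([78, 78, 368]);


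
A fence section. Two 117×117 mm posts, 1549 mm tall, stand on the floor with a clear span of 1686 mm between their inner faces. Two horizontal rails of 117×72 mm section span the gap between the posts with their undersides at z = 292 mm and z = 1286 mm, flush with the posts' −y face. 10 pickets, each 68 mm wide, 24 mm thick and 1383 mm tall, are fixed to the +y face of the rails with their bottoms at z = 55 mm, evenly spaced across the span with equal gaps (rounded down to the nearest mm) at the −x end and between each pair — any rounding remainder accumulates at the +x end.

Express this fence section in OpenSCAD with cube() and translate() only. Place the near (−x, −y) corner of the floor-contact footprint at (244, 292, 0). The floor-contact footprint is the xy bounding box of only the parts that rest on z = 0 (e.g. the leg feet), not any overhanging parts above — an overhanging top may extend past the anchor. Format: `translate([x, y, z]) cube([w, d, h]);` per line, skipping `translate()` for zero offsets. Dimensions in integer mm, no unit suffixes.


translate([244, 292, 0]) cube([117, 117, 1549]);
translate([2047, 292, 0]) cube([117, 117, 1549]);
translate([361, 292, 292]) cube([1686, 117, 72]);
translate([361, 292, 1286]) cube([1686, 117, 72]);
translate([452, 409, 55]) cube([68, 24, 1383]);
translate([611, 409, 55]) cube([68, 24, 1383]);
translate([770, 409, 55]) cube([68, 24, 1383]);
translate([929, 409, 55]) cube([68, 24, 1383]);
translate([1088, 409, 55]) cube([68, 24, 1383]);
translate([1247, 409, 55]) cube([68, 24, 1383]);
translate([1406, 409, 55]) cube([68, 24, 1383]);
translate([1565, 409, 55]) cube([68, 24, 1383]);
translate([1724, 409, 55]) cube([68, 24, 1383]);
translate([1883, 409, 55]) cube([68, 24, 1383]);


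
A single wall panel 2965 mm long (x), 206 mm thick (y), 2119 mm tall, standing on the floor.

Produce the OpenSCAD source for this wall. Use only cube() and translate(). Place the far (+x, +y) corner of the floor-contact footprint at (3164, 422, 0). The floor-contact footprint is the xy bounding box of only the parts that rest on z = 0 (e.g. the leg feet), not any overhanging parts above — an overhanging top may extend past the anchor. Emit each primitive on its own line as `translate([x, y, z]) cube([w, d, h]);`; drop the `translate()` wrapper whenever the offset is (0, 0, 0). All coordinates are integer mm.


translate([199, 216, 0]) cube([2965, 206, 2119]);


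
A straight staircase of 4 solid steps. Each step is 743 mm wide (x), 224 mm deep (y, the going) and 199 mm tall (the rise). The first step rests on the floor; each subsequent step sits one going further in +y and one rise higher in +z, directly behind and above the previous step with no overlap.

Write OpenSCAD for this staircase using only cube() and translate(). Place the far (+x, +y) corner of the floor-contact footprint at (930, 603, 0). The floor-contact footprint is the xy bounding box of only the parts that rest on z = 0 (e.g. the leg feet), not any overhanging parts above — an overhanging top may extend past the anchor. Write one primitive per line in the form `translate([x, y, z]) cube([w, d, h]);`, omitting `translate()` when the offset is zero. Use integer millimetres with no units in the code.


translate([187, 379, 0]) cube([743, 224, 199]);
translate([187, 603, 199]) cube([743, 224, 199]);
translate([187, 827, 398]) cube([743, 224, 199]);
translate([187, 1051, 597]) cube([743, 224, 199]);


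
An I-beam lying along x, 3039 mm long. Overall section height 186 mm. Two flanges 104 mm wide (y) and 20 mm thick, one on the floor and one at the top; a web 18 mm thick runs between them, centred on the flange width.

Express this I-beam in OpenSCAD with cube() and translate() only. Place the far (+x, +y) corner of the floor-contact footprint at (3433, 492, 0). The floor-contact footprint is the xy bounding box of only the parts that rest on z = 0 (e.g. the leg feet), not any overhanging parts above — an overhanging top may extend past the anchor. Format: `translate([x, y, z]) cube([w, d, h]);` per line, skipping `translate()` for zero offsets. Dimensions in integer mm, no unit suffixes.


translate([394, 388, 0]) cube([3039, 104, 20]);
translate([394, 431, 20]) cube([3039, 18, 146]);
translate([394, 388, 166]) cube([3039, 104, 20]);


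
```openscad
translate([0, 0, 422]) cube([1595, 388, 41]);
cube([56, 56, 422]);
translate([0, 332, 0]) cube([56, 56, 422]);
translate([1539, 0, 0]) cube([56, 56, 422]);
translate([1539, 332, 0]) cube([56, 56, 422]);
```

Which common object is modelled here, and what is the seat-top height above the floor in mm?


A bench. The seat-top height is 463 mm.

A long slab on four corner posts — a bench. The slab sits at z = 422 with thickness 41, so the top is 422 + 41 = 463 mm.


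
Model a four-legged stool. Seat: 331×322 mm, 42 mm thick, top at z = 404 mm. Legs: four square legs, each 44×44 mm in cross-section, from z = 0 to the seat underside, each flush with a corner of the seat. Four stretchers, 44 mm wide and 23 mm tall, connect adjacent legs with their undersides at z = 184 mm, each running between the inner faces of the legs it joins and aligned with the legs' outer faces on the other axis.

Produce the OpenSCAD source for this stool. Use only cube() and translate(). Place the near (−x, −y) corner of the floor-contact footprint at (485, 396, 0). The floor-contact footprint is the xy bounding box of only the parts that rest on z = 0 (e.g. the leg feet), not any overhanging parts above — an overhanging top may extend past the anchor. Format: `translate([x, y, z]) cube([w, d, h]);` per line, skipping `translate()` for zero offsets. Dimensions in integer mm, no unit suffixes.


translate([485, 396, 362]) cube([331, 322, 42]);
translate([485, 396, 0]) cube([44, 44, 362]);
translate([772, 396, 0]) cube([44, 44, 362]);
translate([485, 674, 0]) cube([44, 44, 362]);
translate([772, 674, 0]) cube([44, 44, 362]);
translate([529, 396, 184]) cube([243, 44, 23]);
translate([529, 674, 184]) cube([243, 44, 23]);
translate([485, 440, 184]) cube([44, 234, 23]);
translate([772, 440, 184]) cube([44, 234, 23]);


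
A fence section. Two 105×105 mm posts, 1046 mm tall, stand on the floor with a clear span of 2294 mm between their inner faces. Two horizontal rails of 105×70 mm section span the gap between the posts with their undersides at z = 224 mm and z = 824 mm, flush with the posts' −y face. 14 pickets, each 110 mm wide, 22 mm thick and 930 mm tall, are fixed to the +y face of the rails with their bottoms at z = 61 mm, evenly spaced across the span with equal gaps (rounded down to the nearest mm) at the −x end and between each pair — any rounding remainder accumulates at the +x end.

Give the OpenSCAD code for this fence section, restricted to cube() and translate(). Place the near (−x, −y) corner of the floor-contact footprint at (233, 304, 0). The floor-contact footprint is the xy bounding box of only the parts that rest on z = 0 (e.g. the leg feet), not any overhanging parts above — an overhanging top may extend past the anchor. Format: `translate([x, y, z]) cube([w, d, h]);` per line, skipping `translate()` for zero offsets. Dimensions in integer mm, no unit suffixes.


translate([233, 304, 0]) cube([105, 105, 1046]);
translate([2632, 304, 0]) cube([105, 105, 1046]);
translate([338, 304, 224]) cube([2294, 105, 70]);
translate([338, 304, 824]) cube([2294, 105, 70]);
translate([388, 409, 61]) cube([110, 22, 930]);
translate([548, 409, 61]) cube([110, 22, 930]);
translate([708, 409, 61]) cube([110, 22, 930]);
translate([868, 409, 61]) cube([110, 22, 930]);
translate([1028, 409, 61]) cube([110, 22, 930]);
translate([1188, 409, 61]) cube([110, 22, 930]);
translate([1348, 409, 61]) cube([110, 22, 930]);
translate([1508, 409, 61]) cube([110, 22, 930]);
translate([1668, 409, 61]) cube([110, 22, 930]);
translate([1828, 409, 61]) cube([110, 22, 930]);
translate([1988, 409, 61]) cube([110, 22, 930]);
translate([2148, 409, 61]) cube([110, 22, 930]);
translate([2308, 409, 61]) cube([110, 22, 930]);
translate([2468, 409, 61]) cube([110, 22, 930]);


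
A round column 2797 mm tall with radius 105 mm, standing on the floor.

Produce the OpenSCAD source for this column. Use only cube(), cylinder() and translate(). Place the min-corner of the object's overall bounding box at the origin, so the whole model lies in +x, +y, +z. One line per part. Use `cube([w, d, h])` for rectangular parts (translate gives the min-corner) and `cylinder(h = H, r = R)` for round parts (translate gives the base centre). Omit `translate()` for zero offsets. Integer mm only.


translate([105, 105, 0]) cylinder(h = 2797, r = 105);


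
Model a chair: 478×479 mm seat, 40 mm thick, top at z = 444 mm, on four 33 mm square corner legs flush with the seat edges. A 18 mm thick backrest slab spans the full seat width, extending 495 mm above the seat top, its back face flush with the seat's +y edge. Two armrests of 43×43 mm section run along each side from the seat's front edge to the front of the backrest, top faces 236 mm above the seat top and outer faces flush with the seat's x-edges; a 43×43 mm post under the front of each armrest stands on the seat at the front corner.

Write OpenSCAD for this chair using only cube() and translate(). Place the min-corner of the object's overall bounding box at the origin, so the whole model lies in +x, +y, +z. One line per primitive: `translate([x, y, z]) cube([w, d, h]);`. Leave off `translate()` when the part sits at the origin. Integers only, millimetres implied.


translate([0, 0, 404]) cube([478, 479, 40]);
cube([33, 33, 404]);
translate([445, 0, 0]) cube([33, 33, 404]);
translate([0, 446, 0]) cube([33, 33, 404]);
translate([445, 446, 0]) cube([33, 33, 404]);
translate([0, 461, 444]) cube([478, 18, 495]);
translate([0, 0, 637]) cube([43, 461, 43]);
translate([435, 0, 637]) cube([43, 461, 43]);
translate([0, 0, 444]) cube([43, 43, 193]);
translate([435, 0, 444]) cube([43, 43, 193]);


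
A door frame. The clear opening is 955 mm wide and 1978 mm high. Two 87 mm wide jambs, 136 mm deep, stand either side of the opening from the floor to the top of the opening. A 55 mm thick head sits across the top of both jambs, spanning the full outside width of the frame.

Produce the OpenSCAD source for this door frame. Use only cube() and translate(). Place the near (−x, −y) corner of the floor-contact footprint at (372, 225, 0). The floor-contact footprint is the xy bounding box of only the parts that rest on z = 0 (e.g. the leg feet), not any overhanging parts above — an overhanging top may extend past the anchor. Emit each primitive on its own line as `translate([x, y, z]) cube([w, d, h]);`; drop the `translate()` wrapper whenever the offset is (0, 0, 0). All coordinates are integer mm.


translate([372, 225, 0]) cube([87, 136, 1978]);
translate([1414, 225, 0]) cube([87, 136, 1978]);
translate([372, 225, 1978]) cube([1129, 136, 55]);


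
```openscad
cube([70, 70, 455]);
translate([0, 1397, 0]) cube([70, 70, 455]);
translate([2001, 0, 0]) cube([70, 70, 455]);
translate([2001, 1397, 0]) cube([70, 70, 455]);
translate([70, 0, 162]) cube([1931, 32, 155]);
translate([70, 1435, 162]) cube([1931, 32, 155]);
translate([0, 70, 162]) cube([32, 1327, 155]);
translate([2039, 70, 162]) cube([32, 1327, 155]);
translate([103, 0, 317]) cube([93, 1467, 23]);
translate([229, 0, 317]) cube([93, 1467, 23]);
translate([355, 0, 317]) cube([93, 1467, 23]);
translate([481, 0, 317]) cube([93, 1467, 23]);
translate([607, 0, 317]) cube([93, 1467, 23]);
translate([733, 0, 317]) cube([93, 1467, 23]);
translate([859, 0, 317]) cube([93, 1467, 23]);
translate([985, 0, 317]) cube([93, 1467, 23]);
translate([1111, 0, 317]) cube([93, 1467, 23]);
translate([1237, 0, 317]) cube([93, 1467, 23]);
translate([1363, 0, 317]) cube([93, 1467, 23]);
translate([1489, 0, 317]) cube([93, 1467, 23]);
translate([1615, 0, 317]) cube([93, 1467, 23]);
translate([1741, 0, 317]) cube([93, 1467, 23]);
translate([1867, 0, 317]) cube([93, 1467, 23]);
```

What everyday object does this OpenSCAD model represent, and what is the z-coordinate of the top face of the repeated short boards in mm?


A bed frame. The slat-top height is 340 mm.

Four posts, four rails, and a row of slats — a bed frame. Slats sit on the rails at z = 162 + 155 = 317; with slat thickness 23, the top is 340 mm.


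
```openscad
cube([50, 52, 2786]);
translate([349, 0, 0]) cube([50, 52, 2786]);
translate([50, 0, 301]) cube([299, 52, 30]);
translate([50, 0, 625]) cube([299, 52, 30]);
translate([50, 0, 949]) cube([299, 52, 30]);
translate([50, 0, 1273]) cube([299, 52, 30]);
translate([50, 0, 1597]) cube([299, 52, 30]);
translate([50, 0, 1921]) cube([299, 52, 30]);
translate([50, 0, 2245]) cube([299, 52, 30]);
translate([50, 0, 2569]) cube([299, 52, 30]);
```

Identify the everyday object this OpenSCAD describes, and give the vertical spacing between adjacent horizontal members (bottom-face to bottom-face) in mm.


A ladder. The rung spacing is 324 mm.

Two tall 50×52 posts with 8 short bars between them — a ladder. Adjacent rungs sit at z = 301 and z = 625, so the spacing is 625 − 301 = 324 mm.


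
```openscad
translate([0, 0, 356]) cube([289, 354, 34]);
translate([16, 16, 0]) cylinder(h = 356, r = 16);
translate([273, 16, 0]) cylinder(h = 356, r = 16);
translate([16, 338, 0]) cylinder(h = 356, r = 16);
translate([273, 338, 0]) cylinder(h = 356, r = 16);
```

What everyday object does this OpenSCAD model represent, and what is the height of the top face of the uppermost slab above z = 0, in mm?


A stool. The seat height is 390 mm.

A 289×354×34 slab at z = 356 on four corner cylinders — a stool. The seat top is 356 + 34 = 390 mm.


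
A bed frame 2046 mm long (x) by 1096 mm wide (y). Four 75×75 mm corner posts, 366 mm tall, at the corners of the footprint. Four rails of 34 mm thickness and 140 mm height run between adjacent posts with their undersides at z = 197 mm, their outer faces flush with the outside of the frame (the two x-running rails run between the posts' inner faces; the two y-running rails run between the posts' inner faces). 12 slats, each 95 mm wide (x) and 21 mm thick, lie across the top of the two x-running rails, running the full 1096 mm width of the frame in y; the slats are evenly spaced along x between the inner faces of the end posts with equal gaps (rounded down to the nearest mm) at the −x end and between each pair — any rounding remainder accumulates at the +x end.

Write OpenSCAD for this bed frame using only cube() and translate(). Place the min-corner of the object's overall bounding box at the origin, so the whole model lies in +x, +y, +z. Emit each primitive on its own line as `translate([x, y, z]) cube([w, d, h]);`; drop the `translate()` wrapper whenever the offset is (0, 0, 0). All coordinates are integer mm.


cube([75, 75, 366]);
translate([0, 1021, 0]) cube([75, 75, 366]);
translate([1971, 0, 0]) cube([75, 75, 366]);
translate([1971, 1021, 0]) cube([75, 75, 366]);
translate([75, 0, 197]) cube([1896, 34, 140]);
translate([75, 1062, 197]) cube([1896, 34, 140]);
translate([0, 75, 197]) cube([34, 946, 140]);
translate([2012, 75, 197]) cube([34, 946, 140]);
translate([133, 0, 337]) cube([95, 1096, 21]);
translate([286, 0, 337]) cube([95, 1096, 21]);
translate([439, 0, 337]) cube([95, 1096, 21]);
translate([592, 0, 337]) cube([95, 1096, 21]);
translate([745, 0, 337]) cube([95, 1096, 21]);
translate([898, 0, 337]) cube([95, 1096, 21]);
translate([1051, 0, 337]) cube([95, 1096, 21]);
translate([1204, 0, 337]) cube([95, 1096, 21]);
translate([1357, 0, 337]) cube([95, 1096, 21]);
translate([1510, 0, 337]) cube([95, 1096, 21]);
translate([1663, 0, 337]) cube([95, 1096, 21]);
translate([1816, 0, 337]) cube([95, 1096, 21]);


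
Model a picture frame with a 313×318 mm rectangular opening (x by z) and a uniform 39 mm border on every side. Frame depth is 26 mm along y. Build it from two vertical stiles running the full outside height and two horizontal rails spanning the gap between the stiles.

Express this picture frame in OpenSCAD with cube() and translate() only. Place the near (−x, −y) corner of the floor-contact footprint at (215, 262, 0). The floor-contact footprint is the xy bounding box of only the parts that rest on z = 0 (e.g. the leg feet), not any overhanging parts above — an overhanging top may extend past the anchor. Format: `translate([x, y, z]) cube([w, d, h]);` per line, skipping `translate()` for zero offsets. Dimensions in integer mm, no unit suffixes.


translate([215, 262, 0]) cube([39, 26, 396]);
translate([567, 262, 0]) cube([39, 26, 396]);
translate([254, 262, 0]) cube([313, 26, 39]);
translate([254, 262, 357]) cube([313, 26, 39]);
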